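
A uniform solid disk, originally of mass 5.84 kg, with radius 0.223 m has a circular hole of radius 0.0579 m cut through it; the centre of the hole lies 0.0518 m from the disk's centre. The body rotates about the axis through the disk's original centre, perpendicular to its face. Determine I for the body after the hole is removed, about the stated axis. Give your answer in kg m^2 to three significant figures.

Unpierced body about its centre: I₀ = (1/2)MR² = (1/2)(5.84)(0.223)² = 0.14521 kg m^2.
The removed disk has mass m = M·(r/R)² = (5.84)(0.0579/0.223)² = 0.3937 kg (same uniform areal density).
Its moment of inertia about the rotation axis (parallel-axis theorem): I_hole = (1/2)mr² + md² = (1/2)(0.3937)(0.0579)² + (0.3937)(0.0518)² = 0.0017163 kg m^2.
Treating the hole as negative mass, I = I₀ − I_hole = 0.14521 − 0.0017163 = 0.14349 kg m^2.

0.143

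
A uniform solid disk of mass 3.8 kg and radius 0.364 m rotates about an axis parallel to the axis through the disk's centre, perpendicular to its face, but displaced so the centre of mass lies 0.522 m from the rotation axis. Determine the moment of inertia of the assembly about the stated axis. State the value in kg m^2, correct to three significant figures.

I_cm = (1/2)MR² = (1/2)(3.8)(0.364)² = 0.25174 kg m^2; centre at d = 0.522 m, so I = I_cm + Md² gives I = 0.25174 + (3.8)(0.522)² = 1.2872 kg m^2.

1.29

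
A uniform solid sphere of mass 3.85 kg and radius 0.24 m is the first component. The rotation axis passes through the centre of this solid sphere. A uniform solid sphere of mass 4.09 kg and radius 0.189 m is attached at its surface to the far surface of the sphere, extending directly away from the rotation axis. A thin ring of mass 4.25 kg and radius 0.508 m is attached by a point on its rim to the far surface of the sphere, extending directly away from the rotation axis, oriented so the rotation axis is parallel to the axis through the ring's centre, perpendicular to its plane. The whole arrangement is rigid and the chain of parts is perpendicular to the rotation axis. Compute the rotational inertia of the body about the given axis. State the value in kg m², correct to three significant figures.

Solid sphere: I_cm = (2/5)MR² = (2/5)(3.85)(0.24)² = 0.088704 kg m²; axis through the centre, so I = 0.088704 kg m².
Solid sphere: I_cm = (2/5)MR² = (2/5)(4.09)(0.189)² = 0.05844 kg m²; centre at d = 0.24 + 0.189 = 0.429 m, so the parallel axis theorem gives I = 0.05844 + (4.09)(0.429)² = 0.81117 kg m².
Thin ring: I_cm = MR² = (4.25)(0.508)² = 1.0968 kg m²; centre at d = 0.24 + 0.189 + 0.189 + 0.508 = 1.126 m, so the parallel axis theorem gives I = 1.0968 + (4.25)(1.126)² = 6.4852 kg m².
Total I = 0.088704 + 0.81117 + 6.4852 = 7.3851 kg m².

7.39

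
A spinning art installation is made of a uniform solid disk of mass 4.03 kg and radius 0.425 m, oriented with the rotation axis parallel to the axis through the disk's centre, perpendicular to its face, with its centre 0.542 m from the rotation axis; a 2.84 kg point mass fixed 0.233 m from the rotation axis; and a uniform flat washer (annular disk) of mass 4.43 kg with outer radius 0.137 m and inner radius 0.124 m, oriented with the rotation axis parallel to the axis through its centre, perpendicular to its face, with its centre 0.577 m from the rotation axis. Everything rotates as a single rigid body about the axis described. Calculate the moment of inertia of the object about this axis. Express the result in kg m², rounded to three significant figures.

3.25

Solid disk: I_cm = (1/2)MR² = (1/2)(4.03)(0.425)² = 0.36396 kg m²; centre at d = 0.542 m, so I = I_cm + Md² gives I = 0.36396 + (4.03)(0.542)² = 1.5478 kg m².
Point mass: I_cm = 0; centre at d = 0.233 m, so I = I_cm + Md² gives I = 0 + (2.84)(0.233)² = 0.15418 kg m².
Annular disk: I_cm = (1/2)M(R²+r²) = (1/2)(4.43)[(0.137)² + (0.124)²] = 0.075631 kg m²; centre at d = 0.577 m, so I = I_cm + Md² gives I = 0.075631 + (4.43)(0.577)² = 1.5505 kg m².
Total I = 1.5478 + 0.15418 + 1.5505 = 3.2525 kg m².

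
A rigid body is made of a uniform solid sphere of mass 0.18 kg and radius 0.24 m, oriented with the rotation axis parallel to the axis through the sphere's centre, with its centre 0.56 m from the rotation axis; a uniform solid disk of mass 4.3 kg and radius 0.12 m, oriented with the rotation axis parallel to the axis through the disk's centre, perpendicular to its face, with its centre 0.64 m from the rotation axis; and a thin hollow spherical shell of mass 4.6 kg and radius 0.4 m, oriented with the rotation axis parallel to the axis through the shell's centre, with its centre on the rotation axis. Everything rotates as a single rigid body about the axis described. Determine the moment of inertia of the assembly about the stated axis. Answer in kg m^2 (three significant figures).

Solid sphere: I_cm = (2/5)MR² = (2/5)(0.18)(0.24)² = 0.0041472 kg m^2; centre at d = 0.56 m, so I = I_cm + Md² gives I = 0.0041472 + (0.18)(0.56)² = 0.060595 kg m^2.
Solid disk: I_cm = (1/2)MR² = (1/2)(4.3)(0.12)² = 0.03096 kg m^2; centre at d = 0.64 m, so I = I_cm + Md² gives I = 0.03096 + (4.3)(0.64)² = 1.7922 kg m^2.
Spherical shell: I_cm = (2/3)MR² = (2/3)(4.6)(0.4)² = 0.49067 kg m^2; axis through the centre, so I = 0.49067 kg m^2.
Total I = 0.060595 + 1.7922 + 0.49067 = 2.3435 kg m^2.

2.34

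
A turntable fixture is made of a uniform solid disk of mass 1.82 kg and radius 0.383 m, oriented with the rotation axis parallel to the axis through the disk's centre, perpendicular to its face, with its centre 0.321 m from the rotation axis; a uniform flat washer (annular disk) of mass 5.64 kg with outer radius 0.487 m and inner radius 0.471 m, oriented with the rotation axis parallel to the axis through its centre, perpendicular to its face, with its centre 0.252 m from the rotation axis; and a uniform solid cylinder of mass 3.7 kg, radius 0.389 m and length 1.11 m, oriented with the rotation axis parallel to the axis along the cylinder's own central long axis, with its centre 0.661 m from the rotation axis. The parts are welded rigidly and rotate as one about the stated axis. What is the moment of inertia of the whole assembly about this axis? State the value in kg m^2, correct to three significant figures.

3.87

Solid disk: I_cm = (1/2)MR² = (1/2)(1.82)(0.383)² = 0.13349 kg m^2; centre at d = 0.321 m, so the parallel axis theorem gives I = 0.13349 + (1.82)(0.321)² = 0.32102 kg m^2.
Annular disk: I_cm = (1/2)M(R²+r²) = (1/2)(5.64)[(0.487)² + (0.471)²] = 1.2944 kg m^2; centre at d = 0.252 m, so the parallel axis theorem gives I = 1.2944 + (5.64)(0.252)² = 1.6526 kg m^2.
Solid cylinder: I_cm = (1/2)MR² = (1/2)(3.7)(0.389)² = 0.27994 kg m^2; centre at d = 0.661 m, so the parallel axis theorem gives I = 0.27994 + (3.7)(0.661)² = 1.8966 kg m^2.
Total I = 0.32102 + 1.6526 + 1.8966 = 3.8701 kg m^2.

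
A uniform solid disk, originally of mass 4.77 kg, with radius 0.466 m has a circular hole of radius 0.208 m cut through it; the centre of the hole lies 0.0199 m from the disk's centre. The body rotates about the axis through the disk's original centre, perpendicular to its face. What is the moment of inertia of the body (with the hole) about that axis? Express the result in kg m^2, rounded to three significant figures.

0.497

Unpierced body about its centre: I₀ = (1/2)MR² = (1/2)(4.77)(0.466)² = 0.51792 kg m^2.
The removed disk has mass m = M·(r/R)² = (4.77)(0.208/0.466)² = 0.95033 kg (same uniform areal density).
Its moment of inertia about the rotation axis (parallel-axis theorem): I_hole = (1/2)mr² + md² = (1/2)(0.95033)(0.208)² + (0.95033)(0.0199)² = 0.020934 kg m^2.
Treating the hole as negative mass, I = I₀ − I_hole = 0.51792 − 0.020934 = 0.49698 kg m^2.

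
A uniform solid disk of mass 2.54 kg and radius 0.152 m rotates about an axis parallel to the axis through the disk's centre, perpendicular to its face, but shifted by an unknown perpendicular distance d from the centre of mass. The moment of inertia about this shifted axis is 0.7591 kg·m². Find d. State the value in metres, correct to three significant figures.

0.536

About the centre-of-mass axis, I_cm = (1/2)MR² = (1/2)(2.54)(0.152)² = 0.029342 kg·m².
Parallel axis theorem: I = I_cm + Md², so Md² = 0.7591 − 0.029342 = 0.72976 kg·m².
d = √(0.72976 / 2.54) = 0.53601 m.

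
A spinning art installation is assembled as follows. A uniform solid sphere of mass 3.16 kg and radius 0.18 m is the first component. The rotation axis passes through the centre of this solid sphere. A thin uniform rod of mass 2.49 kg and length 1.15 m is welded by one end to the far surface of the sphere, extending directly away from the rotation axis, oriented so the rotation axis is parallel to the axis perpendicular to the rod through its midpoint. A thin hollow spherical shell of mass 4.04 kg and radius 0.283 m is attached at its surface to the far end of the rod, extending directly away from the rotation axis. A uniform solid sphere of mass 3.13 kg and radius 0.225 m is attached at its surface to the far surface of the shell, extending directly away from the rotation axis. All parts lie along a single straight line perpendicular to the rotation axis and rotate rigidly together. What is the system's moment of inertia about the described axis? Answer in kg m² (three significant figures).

Solid sphere: I_cm = (2/5)MR² = (2/5)(3.16)(0.18)² = 0.040954 kg m²; axis through the centre, so I = 0.040954 kg m².
Thin rod: I_cm = (1/12)ML² = (1/12)(2.49)(1.15)² = 0.27442 kg m²; centre at d = 0.18 + 0.575 = 0.755 m, so the parallel axis theorem gives I = 0.27442 + (2.49)(0.755)² = 1.6938 kg m².
Spherical shell: I_cm = (2/3)MR² = (2/3)(4.04)(0.283)² = 0.21571 kg m²; centre at d = 0.18 + 0.575 + 0.575 + 0.283 = 1.613 m, so the parallel axis theorem gives I = 0.21571 + (4.04)(1.613)² = 10.727 kg m².
Solid sphere: I_cm = (2/5)MR² = (2/5)(3.13)(0.225)² = 0.063383 kg m²; centre at d = 0.18 + 0.575 + 0.575 + 0.283 + 0.283 + 0.225 = 2.121 m, so the parallel axis theorem gives I = 0.063383 + (3.13)(2.121)² = 14.144 kg m².
Total I = 0.040954 + 1.6938 + 10.727 + 14.144 = 26.606 kg m².

26.6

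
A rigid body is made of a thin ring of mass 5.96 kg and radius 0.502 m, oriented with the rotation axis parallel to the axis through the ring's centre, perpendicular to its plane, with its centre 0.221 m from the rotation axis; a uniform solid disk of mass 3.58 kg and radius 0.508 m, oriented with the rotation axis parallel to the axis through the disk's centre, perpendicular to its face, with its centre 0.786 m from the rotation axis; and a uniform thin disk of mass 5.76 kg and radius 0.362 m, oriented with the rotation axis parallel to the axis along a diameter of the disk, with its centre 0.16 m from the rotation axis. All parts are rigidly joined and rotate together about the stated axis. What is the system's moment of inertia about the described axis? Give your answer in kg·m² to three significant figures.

4.80

Thin ring: I_cm = MR² = (5.96)(0.502)² = 1.5019 kg·m²; centre at d = 0.221 m, so the parallel axis theorem gives I = 1.5019 + (5.96)(0.221)² = 1.793 kg·m².
Solid disk: I_cm = (1/2)MR² = (1/2)(3.58)(0.508)² = 0.46193 kg·m²; centre at d = 0.786 m, so the parallel axis theorem gives I = 0.46193 + (3.58)(0.786)² = 2.6736 kg·m².
Thin disk: I_cm = (1/4)MR² = (1/4)(5.76)(0.362)² = 0.1887 kg·m²; centre at d = 0.16 m, so the parallel axis theorem gives I = 0.1887 + (5.76)(0.16)² = 0.33616 kg·m².
Total I = 1.793 + 2.6736 + 0.33616 = 4.8028 kg·m².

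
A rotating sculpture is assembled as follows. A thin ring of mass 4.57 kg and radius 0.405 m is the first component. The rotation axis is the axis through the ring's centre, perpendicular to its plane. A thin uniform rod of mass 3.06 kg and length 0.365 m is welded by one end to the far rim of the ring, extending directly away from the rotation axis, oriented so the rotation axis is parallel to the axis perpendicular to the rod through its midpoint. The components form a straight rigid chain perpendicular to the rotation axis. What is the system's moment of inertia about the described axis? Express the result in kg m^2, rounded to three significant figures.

Thin ring: I_cm = MR² = (4.57)(0.405)² = 0.74959 kg m^2; axis through the centre, so I = 0.74959 kg m^2.
Thin rod: I_cm = (1/12)ML² = (1/12)(3.06)(0.365)² = 0.033972 kg m^2; centre at d = 0.405 + 0.1825 = 0.5875 m, so the parallel axis theorem gives I = 0.033972 + (3.06)(0.5875)² = 1.0902 kg m^2.
Total I = 0.74959 + 1.0902 = 1.8397 kg m^2.

1.84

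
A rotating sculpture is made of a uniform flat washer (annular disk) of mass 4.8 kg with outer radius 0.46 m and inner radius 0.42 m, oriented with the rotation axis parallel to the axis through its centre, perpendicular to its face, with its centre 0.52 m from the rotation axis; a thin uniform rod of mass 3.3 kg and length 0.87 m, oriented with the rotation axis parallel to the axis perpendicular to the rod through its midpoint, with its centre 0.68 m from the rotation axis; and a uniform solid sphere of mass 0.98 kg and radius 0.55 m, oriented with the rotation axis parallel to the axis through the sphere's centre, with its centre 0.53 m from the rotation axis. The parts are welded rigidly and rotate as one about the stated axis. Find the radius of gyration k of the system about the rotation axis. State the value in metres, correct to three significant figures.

Annular disk: I_cm = (1/2)M(R²+r²) = (1/2)(4.8)[(0.46)² + (0.42)²] = 0.9312 kg m²; centre at d = 0.52 m, so the parallel axis theorem gives I = 0.9312 + (4.8)(0.52)² = 2.2291 kg m².
Thin rod: I_cm = (1/12)ML² = (1/12)(3.3)(0.87)² = 0.20815 kg m²; centre at d = 0.68 m, so the parallel axis theorem gives I = 0.20815 + (3.3)(0.68)² = 1.7341 kg m².
Solid sphere: I_cm = (2/5)MR² = (2/5)(0.98)(0.55)² = 0.11858 kg m²; centre at d = 0.53 m, so the parallel axis theorem gives I = 0.11858 + (0.98)(0.53)² = 0.39386 kg m².
Total I = 4.357 kg m²; total mass M = 9.08 kg.
k = √(I/M) = √(4.357/9.08) = 0.69271 m.

0.693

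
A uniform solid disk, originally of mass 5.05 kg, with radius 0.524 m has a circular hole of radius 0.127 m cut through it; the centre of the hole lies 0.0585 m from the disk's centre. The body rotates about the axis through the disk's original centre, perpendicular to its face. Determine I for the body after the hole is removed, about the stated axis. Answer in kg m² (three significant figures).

Unpierced body about its centre: I₀ = (1/2)MR² = (1/2)(5.05)(0.524)² = 0.6933 kg m².
The removed disk has mass m = M·(r/R)² = (5.05)(0.127/0.524)² = 0.29664 kg (same uniform areal density).
Its moment of inertia about the rotation axis (parallel-axis theorem): I_hole = (1/2)mr² + md² = (1/2)(0.29664)(0.127)² + (0.29664)(0.0585)² = 0.0034075 kg m².
Treating the hole as negative mass, I = I₀ − I_hole = 0.6933 − 0.0034075 = 0.6899 kg m².

0.690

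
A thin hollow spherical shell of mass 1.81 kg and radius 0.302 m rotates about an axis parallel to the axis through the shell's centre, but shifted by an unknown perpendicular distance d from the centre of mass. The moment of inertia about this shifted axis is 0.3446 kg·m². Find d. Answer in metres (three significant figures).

About the centre-of-mass axis, I_cm = (2/3)MR² = (2/3)(1.81)(0.302)² = 0.11005 kg·m².
Parallel axis theorem: I = I_cm + Md², so Md² = 0.3446 − 0.11005 = 0.23455 kg·m².
d = √(0.23455 / 1.81) = 0.35998 m.

0.360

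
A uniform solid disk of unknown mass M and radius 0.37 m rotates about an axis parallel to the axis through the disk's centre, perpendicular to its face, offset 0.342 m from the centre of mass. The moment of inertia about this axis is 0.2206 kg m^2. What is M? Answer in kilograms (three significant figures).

I = I_cm + Md² = (1/2)MR² + Md² = M·[0.5·(0.37)² + (0.342)²] = M·0.18541.
So M = 0.2206 / 0.18541 = 1.1898 kg.

1.19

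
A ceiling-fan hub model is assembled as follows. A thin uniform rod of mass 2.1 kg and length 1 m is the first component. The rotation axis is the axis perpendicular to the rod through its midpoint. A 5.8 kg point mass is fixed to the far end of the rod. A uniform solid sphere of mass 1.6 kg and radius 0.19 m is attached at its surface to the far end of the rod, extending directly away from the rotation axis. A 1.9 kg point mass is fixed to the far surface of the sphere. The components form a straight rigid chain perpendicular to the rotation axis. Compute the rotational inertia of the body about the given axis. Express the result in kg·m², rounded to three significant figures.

Thin rod: I_cm = (1/12)ML² = (1/12)(2.1)(1)² = 0.175 kg·m²; axis through the centre, so I = 0.175 kg·m².
Point mass: I_cm = 0; centre at d = 0.5 m, so I = I_cm + Md² gives I = 0 + (5.8)(0.5)² = 1.45 kg·m².
Solid sphere: I_cm = (2/5)MR² = (2/5)(1.6)(0.19)² = 0.023104 kg·m²; centre at d = 0.5 + 0.19 = 0.69 m, so I = I_cm + Md² gives I = 0.023104 + (1.6)(0.69)² = 0.78486 kg·m².
Point mass: I_cm = 0; centre at d = 0.5 + 0.19 + 0.19 = 0.88 m, so I = I_cm + Md² gives I = 0 + (1.9)(0.88)² = 1.4714 kg·m².
Total I = 0.175 + 1.45 + 0.78486 + 1.4714 = 3.8812 kg·m².

3.88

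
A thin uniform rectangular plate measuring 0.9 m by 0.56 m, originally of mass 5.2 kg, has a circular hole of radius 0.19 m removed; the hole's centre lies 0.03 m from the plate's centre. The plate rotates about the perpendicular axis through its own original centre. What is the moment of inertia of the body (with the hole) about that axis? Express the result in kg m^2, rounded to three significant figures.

0.465

Unpierced body about its centre: I₀ = (1/12)M(a²+b²) = (1/12)(5.2)[(0.9)² + (0.56)²] = 0.48689 kg m^2.
The removed disk has mass m = M·πr²/(ab) = (5.2)·π(0.19)²/(0.9·0.56) = 1.1701 kg (same uniform areal density).
Its moment of inertia about the rotation axis (parallel-axis theorem): I_hole = (1/2)mr² + md² = (1/2)(1.1701)(0.19)² + (1.1701)(0.03)² = 0.022174 kg m^2.
Treating the hole as negative mass, I = I₀ − I_hole = 0.48689 − 0.022174 = 0.46472 kg m^2.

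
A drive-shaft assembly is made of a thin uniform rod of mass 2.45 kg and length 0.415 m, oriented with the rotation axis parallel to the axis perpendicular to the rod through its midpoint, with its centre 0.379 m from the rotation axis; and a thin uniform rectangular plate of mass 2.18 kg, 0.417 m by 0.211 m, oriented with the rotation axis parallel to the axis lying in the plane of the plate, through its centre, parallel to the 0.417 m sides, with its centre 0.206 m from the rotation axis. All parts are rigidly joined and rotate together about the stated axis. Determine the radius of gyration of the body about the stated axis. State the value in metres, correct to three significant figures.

Thin rod: I_cm = (1/12)ML² = (1/12)(2.45)(0.415)² = 0.035163 kg m²; centre at d = 0.379 m, so the parallel axis theorem gives I = 0.035163 + (2.45)(0.379)² = 0.38708 kg m².
Rectangular plate: I_cm = (1/12)Mb² = (1/12)(2.18)(0.211)² = 0.008088 kg m²; centre at d = 0.206 m, so the parallel axis theorem gives I = 0.008088 + (2.18)(0.206)² = 0.1006 kg m².
Total I = 0.48768 kg m²; total mass M = 4.63 kg.
k = √(I/M) = √(0.48768/4.63) = 0.32455 m.

0.325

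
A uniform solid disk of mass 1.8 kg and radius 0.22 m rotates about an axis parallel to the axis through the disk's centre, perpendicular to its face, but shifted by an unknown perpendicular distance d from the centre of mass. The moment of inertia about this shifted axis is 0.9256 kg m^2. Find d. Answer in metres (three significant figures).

About the centre-of-mass axis, I_cm = (1/2)MR² = (1/2)(1.8)(0.22)² = 0.04356 kg m^2.
Parallel axis theorem: I = I_cm + Md², so Md² = 0.9256 − 0.04356 = 0.88204 kg m^2.
d = √(0.88204 / 1.8) = 0.70002 m.

0.700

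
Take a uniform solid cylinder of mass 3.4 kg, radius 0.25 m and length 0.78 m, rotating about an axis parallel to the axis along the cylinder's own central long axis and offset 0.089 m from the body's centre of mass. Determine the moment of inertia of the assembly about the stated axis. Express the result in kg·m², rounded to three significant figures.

I_cm = (1/2)MR² = (1/2)(3.4)(0.25)² = 0.10625 kg·m²; centre at d = 0.089 m, so I = I_cm + Md² gives I = 0.10625 + (3.4)(0.089)² = 0.13318 kg·m².

0.133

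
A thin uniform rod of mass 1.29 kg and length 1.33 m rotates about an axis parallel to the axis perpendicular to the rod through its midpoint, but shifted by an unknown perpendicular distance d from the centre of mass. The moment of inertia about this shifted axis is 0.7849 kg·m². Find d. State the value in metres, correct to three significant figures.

0.679

About the centre-of-mass axis, I_cm = (1/12)ML² = (1/12)(1.29)(1.33)² = 0.19016 kg·m².
Parallel axis theorem: I = I_cm + Md², so Md² = 0.7849 − 0.19016 = 0.59474 kg·m².
d = √(0.59474 / 1.29) = 0.679 m.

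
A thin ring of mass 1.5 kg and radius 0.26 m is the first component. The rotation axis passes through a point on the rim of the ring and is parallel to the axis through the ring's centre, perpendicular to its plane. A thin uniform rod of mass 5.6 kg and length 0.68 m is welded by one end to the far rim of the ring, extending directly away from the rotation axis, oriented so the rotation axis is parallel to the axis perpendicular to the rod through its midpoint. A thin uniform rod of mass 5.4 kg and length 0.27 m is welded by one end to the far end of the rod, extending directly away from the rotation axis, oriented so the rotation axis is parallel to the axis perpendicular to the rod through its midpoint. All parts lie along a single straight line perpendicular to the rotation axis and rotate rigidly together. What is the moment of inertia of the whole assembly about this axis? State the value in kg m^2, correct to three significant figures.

Thin ring: I_cm = MR² = (1.5)(0.26)² = 0.1014 kg m^2; centre at d = 0.26 m, so the parallel axis theorem gives I = 0.1014 + (1.5)(0.26)² = 0.2028 kg m^2.
Thin rod: I_cm = (1/12)ML² = (1/12)(5.6)(0.68)² = 0.21579 kg m^2; centre at d = 0.26 + 0.26 + 0.34 = 0.86 m, so the parallel axis theorem gives I = 0.21579 + (5.6)(0.86)² = 4.3575 kg m^2.
Thin rod: I_cm = (1/12)ML² = (1/12)(5.4)(0.27)² = 0.032805 kg m^2; centre at d = 0.26 + 0.26 + 0.34 + 0.34 + 0.135 = 1.335 m, so the parallel axis theorem gives I = 0.032805 + (5.4)(1.335)² = 9.6568 kg m^2.
Total I = 0.2028 + 4.3575 + 9.6568 = 14.217 kg m^2.

14.2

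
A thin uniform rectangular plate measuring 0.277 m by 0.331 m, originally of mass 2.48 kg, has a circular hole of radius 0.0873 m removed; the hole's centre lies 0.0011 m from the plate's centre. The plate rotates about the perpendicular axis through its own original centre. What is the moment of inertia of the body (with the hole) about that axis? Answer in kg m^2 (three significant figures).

0.0360

Unpierced body about its centre: I₀ = (1/12)M(a²+b²) = (1/12)(2.48)[(0.277)² + (0.331)²] = 0.0385 kg m^2.
The removed disk has mass m = M·πr²/(ab) = (2.48)·π(0.0873)²/(0.277·0.331) = 0.64762 kg (same uniform areal density).
Its moment of inertia about the rotation axis (parallel-axis theorem): I_hole = (1/2)mr² + md² = (1/2)(0.64762)(0.0873)² + (0.64762)(0.0011)² = 0.0024686 kg m^2.
Treating the hole as negative mass, I = I₀ − I_hole = 0.0385 − 0.0024686 = 0.036031 kg m^2.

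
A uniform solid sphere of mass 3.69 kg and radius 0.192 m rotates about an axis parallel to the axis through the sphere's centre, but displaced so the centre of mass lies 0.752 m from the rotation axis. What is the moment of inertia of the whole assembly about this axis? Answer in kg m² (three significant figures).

2.14

I_cm = (2/5)MR² = (2/5)(3.69)(0.192)² = 0.054411 kg m²; centre at d = 0.752 m, so the parallel axis theorem gives I = 0.054411 + (3.69)(0.752)² = 2.1411 kg m².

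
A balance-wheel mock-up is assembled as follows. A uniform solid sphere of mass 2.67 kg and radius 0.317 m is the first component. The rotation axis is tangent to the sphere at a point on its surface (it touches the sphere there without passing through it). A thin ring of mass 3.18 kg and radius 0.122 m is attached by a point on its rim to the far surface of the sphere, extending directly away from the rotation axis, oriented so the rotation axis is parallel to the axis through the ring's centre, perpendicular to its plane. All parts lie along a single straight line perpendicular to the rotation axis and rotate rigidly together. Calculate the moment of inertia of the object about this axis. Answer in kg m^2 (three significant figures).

2.24

Solid sphere: I_cm = (2/5)MR² = (2/5)(2.67)(0.317)² = 0.10732 kg m^2; centre at d = 0.317 m, so I = I_cm + Md² gives I = 0.10732 + (2.67)(0.317)² = 0.37563 kg m^2.
Thin ring: I_cm = MR² = (3.18)(0.122)² = 0.047331 kg m^2; centre at d = 0.317 + 0.317 + 0.122 = 0.756 m, so I = I_cm + Md² gives I = 0.047331 + (3.18)(0.756)² = 1.8648 kg m^2.
Total I = 0.37563 + 1.8648 = 2.2404 kg m^2.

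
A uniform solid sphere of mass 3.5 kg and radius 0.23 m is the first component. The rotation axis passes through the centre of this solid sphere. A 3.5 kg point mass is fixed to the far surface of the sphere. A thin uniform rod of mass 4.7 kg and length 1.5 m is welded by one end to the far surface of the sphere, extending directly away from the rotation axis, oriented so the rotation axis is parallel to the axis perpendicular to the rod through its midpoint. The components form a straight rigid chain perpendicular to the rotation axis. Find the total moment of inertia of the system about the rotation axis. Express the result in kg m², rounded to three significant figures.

5.65

Solid sphere: I_cm = (2/5)MR² = (2/5)(3.5)(0.23)² = 0.07406 kg m²; axis through the centre, so I = 0.07406 kg m².
Point mass: I_cm = 0; centre at d = 0.23 m, so the parallel axis theorem gives I = 0 + (3.5)(0.23)² = 0.18515 kg m².
Thin rod: I_cm = (1/12)ML² = (1/12)(4.7)(1.5)² = 0.88125 kg m²; centre at d = 0.23 + 0.75 = 0.98 m, so the parallel axis theorem gives I = 0.88125 + (4.7)(0.98)² = 5.3951 kg m².
Total I = 0.07406 + 0.18515 + 5.3951 = 5.6543 kg m².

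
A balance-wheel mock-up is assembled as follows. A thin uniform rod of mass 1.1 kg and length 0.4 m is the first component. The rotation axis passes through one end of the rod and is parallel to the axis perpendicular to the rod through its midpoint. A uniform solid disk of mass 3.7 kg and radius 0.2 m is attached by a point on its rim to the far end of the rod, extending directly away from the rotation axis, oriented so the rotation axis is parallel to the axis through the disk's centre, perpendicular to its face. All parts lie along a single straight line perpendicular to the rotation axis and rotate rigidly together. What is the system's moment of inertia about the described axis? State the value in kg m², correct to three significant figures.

1.46

Thin rod: I_cm = (1/12)ML² = (1/12)(1.1)(0.4)² = 0.014667 kg m²; centre at d = 0.2 m, so the parallel axis theorem gives I = 0.014667 + (1.1)(0.2)² = 0.058667 kg m².
Solid disk: I_cm = (1/2)MR² = (1/2)(3.7)(0.2)² = 0.074 kg m²; centre at d = 0.2 + 0.2 + 0.2 = 0.6 m, so the parallel axis theorem gives I = 0.074 + (3.7)(0.6)² = 1.406 kg m².
Total I = 0.058667 + 1.406 = 1.4647 kg m².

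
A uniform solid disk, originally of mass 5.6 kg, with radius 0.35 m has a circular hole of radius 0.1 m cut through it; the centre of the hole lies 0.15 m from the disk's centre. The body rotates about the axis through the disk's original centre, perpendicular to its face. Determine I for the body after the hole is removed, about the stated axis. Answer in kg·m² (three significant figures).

Unpierced body about its centre: I₀ = (1/2)MR² = (1/2)(5.6)(0.35)² = 0.343 kg·m².
The removed disk has mass m = M·(r/R)² = (5.6)(0.1/0.35)² = 0.45714 kg (same uniform areal density).
Its moment of inertia about the rotation axis (parallel-axis theorem): I_hole = (1/2)mr² + md² = (1/2)(0.45714)(0.1)² + (0.45714)(0.15)² = 0.012571 kg·m².
Treating the hole as negative mass, I = I₀ − I_hole = 0.343 − 0.012571 = 0.33043 kg·m².

0.330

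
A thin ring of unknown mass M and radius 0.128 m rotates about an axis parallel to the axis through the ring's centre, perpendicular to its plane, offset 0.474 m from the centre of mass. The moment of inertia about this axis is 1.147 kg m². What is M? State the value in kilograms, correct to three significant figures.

4.76

I = I_cm + Md² = MR² + Md² = M·[1·(0.128)² + (0.474)²] = M·0.24106.
So M = 1.147 / 0.24106 = 4.7582 kg.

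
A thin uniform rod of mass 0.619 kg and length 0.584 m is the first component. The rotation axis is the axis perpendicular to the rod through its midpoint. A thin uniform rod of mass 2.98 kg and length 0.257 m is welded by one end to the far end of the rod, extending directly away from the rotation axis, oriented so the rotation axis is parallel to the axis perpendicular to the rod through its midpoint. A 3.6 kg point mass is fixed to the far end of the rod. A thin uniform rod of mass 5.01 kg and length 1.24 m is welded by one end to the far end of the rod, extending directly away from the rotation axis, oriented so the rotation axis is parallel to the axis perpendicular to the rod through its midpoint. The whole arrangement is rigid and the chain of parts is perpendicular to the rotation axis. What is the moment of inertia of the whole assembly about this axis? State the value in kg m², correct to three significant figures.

9.13

Thin rod: I_cm = (1/12)ML² = (1/12)(0.619)(0.584)² = 0.017593 kg m²; axis through the centre, so I = 0.017593 kg m².
Thin rod: I_cm = (1/12)ML² = (1/12)(2.98)(0.257)² = 0.016402 kg m²; centre at d = 0.292 + 0.1285 = 0.4205 m, so I = I_cm + Md² gives I = 0.016402 + (2.98)(0.4205)² = 0.54333 kg m².
Point mass: I_cm = 0; centre at d = 0.292 + 0.1285 + 0.1285 = 0.549 m, so I = I_cm + Md² gives I = 0 + (3.6)(0.549)² = 1.085 kg m².
Thin rod: I_cm = (1/12)ML² = (1/12)(5.01)(1.24)² = 0.64195 kg m²; centre at d = 0.292 + 0.1285 + 0.1285 + 0.62 = 1.169 m, so I = I_cm + Md² gives I = 0.64195 + (5.01)(1.169)² = 7.4884 kg m².
Total I = 0.017593 + 0.54333 + 1.085 + 7.4884 = 9.1344 kg m².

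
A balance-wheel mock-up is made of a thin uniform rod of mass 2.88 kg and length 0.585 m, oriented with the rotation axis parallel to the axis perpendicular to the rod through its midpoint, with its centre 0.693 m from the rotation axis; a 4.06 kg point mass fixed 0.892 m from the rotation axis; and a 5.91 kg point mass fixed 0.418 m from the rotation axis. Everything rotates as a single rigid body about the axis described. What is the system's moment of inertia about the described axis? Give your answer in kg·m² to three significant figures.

5.73

Thin rod: I_cm = (1/12)ML² = (1/12)(2.88)(0.585)² = 0.082134 kg·m²; centre at d = 0.693 m, so I = I_cm + Md² gives I = 0.082134 + (2.88)(0.693)² = 1.4653 kg·m².
Point mass: I_cm = 0; centre at d = 0.892 m, so I = I_cm + Md² gives I = 0 + (4.06)(0.892)² = 3.2304 kg·m².
Point mass: I_cm = 0; centre at d = 0.418 m, so I = I_cm + Md² gives I = 0 + (5.91)(0.418)² = 1.0326 kg·m².
Total I = 1.4653 + 3.2304 + 1.0326 = 5.7283 kg·m².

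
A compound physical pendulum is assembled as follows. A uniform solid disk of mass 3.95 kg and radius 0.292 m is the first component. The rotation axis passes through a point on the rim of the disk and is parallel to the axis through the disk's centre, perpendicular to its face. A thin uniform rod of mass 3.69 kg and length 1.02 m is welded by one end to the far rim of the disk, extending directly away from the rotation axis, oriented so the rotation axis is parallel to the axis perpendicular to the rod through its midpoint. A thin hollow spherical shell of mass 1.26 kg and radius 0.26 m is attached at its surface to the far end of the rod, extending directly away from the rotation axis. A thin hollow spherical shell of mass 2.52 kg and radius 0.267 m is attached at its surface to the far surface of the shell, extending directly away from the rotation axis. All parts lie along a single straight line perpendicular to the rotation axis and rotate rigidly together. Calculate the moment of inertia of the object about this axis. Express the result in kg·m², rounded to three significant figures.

24.2

Solid disk: I_cm = (1/2)MR² = (1/2)(3.95)(0.292)² = 0.1684 kg·m²; centre at d = 0.292 m, so the parallel axis theorem gives I = 0.1684 + (3.95)(0.292)² = 0.50519 kg·m².
Thin rod: I_cm = (1/12)ML² = (1/12)(3.69)(1.02)² = 0.31992 kg·m²; centre at d = 0.292 + 0.292 + 0.51 = 1.094 m, so the parallel axis theorem gives I = 0.31992 + (3.69)(1.094)² = 4.7362 kg·m².
Spherical shell: I_cm = (2/3)MR² = (2/3)(1.26)(0.26)² = 0.056784 kg·m²; centre at d = 0.292 + 0.292 + 0.51 + 0.51 + 0.26 = 1.864 m, so the parallel axis theorem gives I = 0.056784 + (1.26)(1.864)² = 4.4346 kg·m².
Spherical shell: I_cm = (2/3)MR² = (2/3)(2.52)(0.267)² = 0.11977 kg·m²; centre at d = 0.292 + 0.292 + 0.51 + 0.51 + 0.26 + 0.26 + 0.267 = 2.391 m, so the parallel axis theorem gives I = 0.11977 + (2.52)(2.391)² = 14.526 kg·m².
Total I = 0.50519 + 4.7362 + 4.4346 + 14.526 = 24.202 kg·m².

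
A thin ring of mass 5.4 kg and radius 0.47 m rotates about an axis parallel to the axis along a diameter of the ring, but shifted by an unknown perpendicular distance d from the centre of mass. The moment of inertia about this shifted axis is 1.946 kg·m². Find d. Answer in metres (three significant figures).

About the centre-of-mass axis, I_cm = (1/2)MR² = (1/2)(5.4)(0.47)² = 0.59643 kg·m².
Parallel axis theorem: I = I_cm + Md², so Md² = 1.946 − 0.59643 = 1.3496 kg·m².
d = √(1.3496 / 5.4) = 0.49992 m.

0.500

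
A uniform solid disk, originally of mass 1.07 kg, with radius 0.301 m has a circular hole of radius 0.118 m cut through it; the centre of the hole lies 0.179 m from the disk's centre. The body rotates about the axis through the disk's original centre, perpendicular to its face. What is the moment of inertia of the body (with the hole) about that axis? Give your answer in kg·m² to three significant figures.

0.0421

Unpierced body about its centre: I₀ = (1/2)MR² = (1/2)(1.07)(0.301)² = 0.048472 kg·m².
The removed disk has mass m = M·(r/R)² = (1.07)(0.118/0.301)² = 0.16444 kg (same uniform areal density).
Its moment of inertia about the rotation axis (parallel-axis theorem): I_hole = (1/2)mr² + md² = (1/2)(0.16444)(0.118)² + (0.16444)(0.179)² = 0.0064138 kg·m².
Treating the hole as negative mass, I = I₀ − I_hole = 0.048472 − 0.0064138 = 0.042058 kg·m².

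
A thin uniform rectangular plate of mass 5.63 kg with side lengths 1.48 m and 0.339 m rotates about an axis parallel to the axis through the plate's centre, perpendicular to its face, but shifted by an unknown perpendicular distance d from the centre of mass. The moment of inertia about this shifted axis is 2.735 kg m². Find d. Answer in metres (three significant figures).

0.542

About the centre-of-mass axis, I_cm = (1/12)M(a²+b²) = (1/12)(5.63)[(1.48)² + (0.339)²] = 1.0816 kg m².
Parallel axis theorem: I = I_cm + Md², so Md² = 2.735 − 1.0816 = 1.6534 kg m².
d = √(1.6534 / 5.63) = 0.54192 m.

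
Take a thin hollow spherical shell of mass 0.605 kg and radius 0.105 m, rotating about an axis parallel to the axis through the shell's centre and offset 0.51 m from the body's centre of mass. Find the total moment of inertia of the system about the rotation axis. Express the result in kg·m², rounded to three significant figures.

0.162

I_cm = (2/3)MR² = (2/3)(0.605)(0.105)² = 0.0044467 kg·m²; centre at d = 0.51 m, so I = I_cm + Md² gives I = 0.0044467 + (0.605)(0.51)² = 0.16181 kg·m².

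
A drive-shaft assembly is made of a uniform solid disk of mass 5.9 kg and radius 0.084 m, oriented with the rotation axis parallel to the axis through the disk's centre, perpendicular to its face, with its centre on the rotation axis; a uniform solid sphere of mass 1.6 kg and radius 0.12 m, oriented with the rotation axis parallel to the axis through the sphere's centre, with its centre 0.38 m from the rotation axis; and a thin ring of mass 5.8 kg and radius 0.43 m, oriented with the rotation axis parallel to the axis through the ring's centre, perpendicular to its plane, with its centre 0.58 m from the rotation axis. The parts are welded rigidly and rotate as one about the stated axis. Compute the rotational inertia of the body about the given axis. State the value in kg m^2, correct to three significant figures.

Solid disk: I_cm = (1/2)MR² = (1/2)(5.9)(0.084)² = 0.020815 kg m^2; axis through the centre, so I = 0.020815 kg m^2.
Solid sphere: I_cm = (2/5)MR² = (2/5)(1.6)(0.12)² = 0.009216 kg m^2; centre at d = 0.38 m, so I = I_cm + Md² gives I = 0.009216 + (1.6)(0.38)² = 0.24026 kg m^2.
Thin ring: I_cm = MR² = (5.8)(0.43)² = 1.0724 kg m^2; centre at d = 0.58 m, so I = I_cm + Md² gives I = 1.0724 + (5.8)(0.58)² = 3.0235 kg m^2.
Total I = 0.020815 + 0.24026 + 3.0235 = 3.2846 kg m^2.

3.28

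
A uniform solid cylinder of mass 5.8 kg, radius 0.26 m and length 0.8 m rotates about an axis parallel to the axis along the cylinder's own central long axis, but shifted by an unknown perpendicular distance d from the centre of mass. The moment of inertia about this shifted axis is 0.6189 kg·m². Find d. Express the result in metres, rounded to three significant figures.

About the centre-of-mass axis, I_cm = (1/2)MR² = (1/2)(5.8)(0.26)² = 0.19604 kg·m².
Parallel axis theorem: I = I_cm + Md², so Md² = 0.6189 − 0.19604 = 0.42286 kg·m².
d = √(0.42286 / 5.8) = 0.27001 m.

0.270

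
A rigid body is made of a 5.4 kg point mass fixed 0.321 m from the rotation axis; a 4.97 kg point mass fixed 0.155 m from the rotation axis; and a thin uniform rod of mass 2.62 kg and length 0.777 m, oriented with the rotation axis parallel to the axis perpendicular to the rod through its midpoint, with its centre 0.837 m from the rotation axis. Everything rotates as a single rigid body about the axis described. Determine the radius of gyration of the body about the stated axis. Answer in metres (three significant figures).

Point mass: I_cm = 0; centre at d = 0.321 m, so I = I_cm + Md² gives I = 0 + (5.4)(0.321)² = 0.55642 kg·m².
Point mass: I_cm = 0; centre at d = 0.155 m, so I = I_cm + Md² gives I = 0 + (4.97)(0.155)² = 0.1194 kg·m².
Thin rod: I_cm = (1/12)ML² = (1/12)(2.62)(0.777)² = 0.13181 kg·m²; centre at d = 0.837 m, so I = I_cm + Md² gives I = 0.13181 + (2.62)(0.837)² = 1.9673 kg·m².
Total I = 2.6431 kg·m²; total mass M = 12.99 kg.
k = √(I/M) = √(2.6431/12.99) = 0.45108 m.

0.451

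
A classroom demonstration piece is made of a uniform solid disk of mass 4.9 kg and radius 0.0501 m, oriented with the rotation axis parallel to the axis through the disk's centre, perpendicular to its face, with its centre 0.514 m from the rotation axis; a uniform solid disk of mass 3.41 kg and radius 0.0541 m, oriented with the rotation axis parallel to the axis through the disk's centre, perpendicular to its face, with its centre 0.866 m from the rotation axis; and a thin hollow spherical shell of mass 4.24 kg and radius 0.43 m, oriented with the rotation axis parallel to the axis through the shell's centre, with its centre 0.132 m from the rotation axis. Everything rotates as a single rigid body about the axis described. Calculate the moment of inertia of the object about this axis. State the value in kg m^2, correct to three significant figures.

Solid disk: I_cm = (1/2)MR² = (1/2)(4.9)(0.0501)² = 0.0061495 kg m^2; centre at d = 0.514 m, so I = I_cm + Md² gives I = 0.0061495 + (4.9)(0.514)² = 1.3007 kg m^2.
Solid disk: I_cm = (1/2)MR² = (1/2)(3.41)(0.0541)² = 0.0049902 kg m^2; centre at d = 0.866 m, so I = I_cm + Md² gives I = 0.0049902 + (3.41)(0.866)² = 2.5623 kg m^2.
Spherical shell: I_cm = (2/3)MR² = (2/3)(4.24)(0.43)² = 0.52265 kg m^2; centre at d = 0.132 m, so I = I_cm + Md² gives I = 0.52265 + (4.24)(0.132)² = 0.59653 kg m^2.
Total I = 1.3007 + 2.5623 + 0.59653 = 4.4596 kg m^2.

4.46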